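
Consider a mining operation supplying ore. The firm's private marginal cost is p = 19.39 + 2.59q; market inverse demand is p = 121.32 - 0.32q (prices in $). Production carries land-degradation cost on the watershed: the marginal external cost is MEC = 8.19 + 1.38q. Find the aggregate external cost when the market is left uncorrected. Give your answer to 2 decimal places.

Market equilibrium (private): 19.39 + 2.59q = 121.32 - 0.32q → q_m = 35.0275.
Total external cost = ∫₀^{q_m} (8.19 + 1.38q) dq = 8.19×35.0275 + ½×1.38×35.0275² = 1133.4540.

$1133.45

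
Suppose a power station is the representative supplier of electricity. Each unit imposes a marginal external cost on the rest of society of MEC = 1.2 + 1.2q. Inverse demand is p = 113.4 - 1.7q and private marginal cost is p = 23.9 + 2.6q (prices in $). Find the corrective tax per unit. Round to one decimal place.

tax = $20.5 per unit

Social marginal cost = private MC + MEC = 25.1 + 3.8q.
Set SMC = demand: 25.1 + 3.8q = 113.4 - 1.7q → q* = 16.0545.
The Pigouvian tax equals MEC at q*: 1.2 + 1.2×16.0545 = 20.4654.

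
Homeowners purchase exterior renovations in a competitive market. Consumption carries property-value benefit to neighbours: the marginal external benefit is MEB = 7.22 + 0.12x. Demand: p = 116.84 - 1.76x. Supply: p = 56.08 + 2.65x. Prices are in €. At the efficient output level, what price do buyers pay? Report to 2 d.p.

Social marginal benefit = demand + MEB = 124.06 - 1.64x.
Set SMB = MC: 124.06 - 1.64x = 56.08 + 2.65x → x* = 15.8462.
Consumer price on the demand curve at x*: 116.84 − 1.76×15.8462 = 88.9507.

P = €88.95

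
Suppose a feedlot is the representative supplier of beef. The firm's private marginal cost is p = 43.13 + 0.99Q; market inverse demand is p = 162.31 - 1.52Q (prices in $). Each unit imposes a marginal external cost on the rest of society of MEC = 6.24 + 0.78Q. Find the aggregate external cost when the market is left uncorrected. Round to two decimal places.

$1175.56

Market equilibrium (private): 43.13 + 0.99Q = 162.31 - 1.52Q → Q_m = 47.4821.
Total external cost = ∫₀^{Q_m} (6.24 + 0.78Q) dQ = 6.24×47.4821 + ½×0.78×47.4821² = 1175.5627.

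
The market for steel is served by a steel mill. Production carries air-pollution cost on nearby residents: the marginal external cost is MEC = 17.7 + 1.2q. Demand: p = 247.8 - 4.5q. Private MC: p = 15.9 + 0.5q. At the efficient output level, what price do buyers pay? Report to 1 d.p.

Social marginal cost = private MC + MEC = 33.6 + 1.7q.
Set SMC = demand: 33.6 + 1.7q = 247.8 - 4.5q → q* = 34.5484.
Consumer price on the demand curve at q*: 247.8 − 4.5×34.5484 = 92.3322.

P = 92.3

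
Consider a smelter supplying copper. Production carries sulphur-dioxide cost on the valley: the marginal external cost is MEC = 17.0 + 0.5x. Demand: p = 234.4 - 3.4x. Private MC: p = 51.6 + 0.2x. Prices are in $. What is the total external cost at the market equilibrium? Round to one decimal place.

Market equilibrium (private): 51.6 + 0.2x = 234.4 - 3.4x → x_m = 50.7778.
Total external cost = ∫₀^{x_m} (17.0 + 0.5x) dx = 17.0×50.7778 + ½×0.5×50.7778² = 1507.8188.

$1507.8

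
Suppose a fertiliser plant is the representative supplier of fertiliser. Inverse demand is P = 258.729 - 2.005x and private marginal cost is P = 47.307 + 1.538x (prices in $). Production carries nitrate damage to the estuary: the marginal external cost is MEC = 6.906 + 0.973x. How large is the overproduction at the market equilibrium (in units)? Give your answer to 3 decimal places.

Market equilibrium (private): 47.307 + 1.538x = 258.729 - 2.005x → x_m = 59.6732.
Social marginal cost = private MC + MEC = 54.213 + 2.511x.
Set SMC = demand: 54.213 + 2.511x = 258.729 - 2.005x → x* = 45.2870.
Gap = |59.6732 − 45.2870| = 14.3862.

14.386 units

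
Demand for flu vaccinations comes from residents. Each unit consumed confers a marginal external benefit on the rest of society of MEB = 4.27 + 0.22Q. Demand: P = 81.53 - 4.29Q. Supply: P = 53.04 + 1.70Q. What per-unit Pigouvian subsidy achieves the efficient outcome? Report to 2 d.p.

subsidy = 5.52 per unit

Social marginal benefit = demand + MEB = 85.80 - 4.07Q.
Set SMB = MC: 85.80 - 4.07Q = 53.04 + 1.70Q → Q* = 5.6776.
The Pigouvian subsidy equals MEB at Q*: 4.27 + 0.22×5.6776 = 5.5191.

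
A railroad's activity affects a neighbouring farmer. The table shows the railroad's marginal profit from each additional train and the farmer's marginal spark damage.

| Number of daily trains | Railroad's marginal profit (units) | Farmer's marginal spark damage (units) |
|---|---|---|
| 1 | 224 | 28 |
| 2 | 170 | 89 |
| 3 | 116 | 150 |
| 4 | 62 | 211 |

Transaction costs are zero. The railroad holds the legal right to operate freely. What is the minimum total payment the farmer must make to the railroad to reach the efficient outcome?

178

Left alone the railroad would choose level 4 (marginal profit stays positive).
Efficient level: k* = 2 (marginal profit ≥ marginal spark damage through 2).
The farmer must at least cover the railroad's forgone profit from cutting 4→2: 116 + 62 = 178.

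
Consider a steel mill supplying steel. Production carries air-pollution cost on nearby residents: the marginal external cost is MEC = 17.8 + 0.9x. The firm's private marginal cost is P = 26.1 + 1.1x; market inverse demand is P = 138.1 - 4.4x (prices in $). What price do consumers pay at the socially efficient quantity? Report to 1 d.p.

Social marginal cost = private MC + MEC = 43.9 + 2.0x.
Set SMC = demand: 43.9 + 2.0x = 138.1 - 4.4x → x* = 14.7188.
Consumer price on the demand curve at x*: 138.1 − 4.4×14.7188 = 73.3373.

P = $73.3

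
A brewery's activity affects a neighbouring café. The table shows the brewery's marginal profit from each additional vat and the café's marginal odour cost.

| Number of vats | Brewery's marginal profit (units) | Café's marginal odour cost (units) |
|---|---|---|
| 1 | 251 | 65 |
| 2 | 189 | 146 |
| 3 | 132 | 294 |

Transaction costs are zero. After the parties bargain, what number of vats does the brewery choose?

2

Bargaining reaches the level where marginal profit last exceeds marginal odour cost.
That holds through level 2 (189 ≥ 146) but not at 3 (132 < 294).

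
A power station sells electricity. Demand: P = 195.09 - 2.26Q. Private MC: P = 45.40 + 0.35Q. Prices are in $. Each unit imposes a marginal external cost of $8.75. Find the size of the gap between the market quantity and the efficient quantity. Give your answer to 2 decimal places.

Market equilibrium (private): 45.40 + 0.35Q = 195.09 - 2.26Q → Q_m = 57.3525.
Social marginal cost = private MC + MEC = 54.15 + 0.35Q.
Set SMC = demand: 54.15 + 0.35Q = 195.09 - 2.26Q → Q* = 54.0000.
Gap = |57.3525 − 54.0000| = 3.3525.

3.35 units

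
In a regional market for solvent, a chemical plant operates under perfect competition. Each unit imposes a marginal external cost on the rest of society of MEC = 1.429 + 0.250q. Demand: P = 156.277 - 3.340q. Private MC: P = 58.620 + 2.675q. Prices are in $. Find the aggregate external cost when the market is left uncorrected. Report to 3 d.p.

Market equilibrium (private): 58.620 + 2.675q = 156.277 - 3.340q → q_m = 16.2356.
Total external cost = ∫₀^{q_m} (1.429 + 0.250q) dq = 1.429×16.2356 + ½×0.250×16.2356² = 56.1500.

$56.150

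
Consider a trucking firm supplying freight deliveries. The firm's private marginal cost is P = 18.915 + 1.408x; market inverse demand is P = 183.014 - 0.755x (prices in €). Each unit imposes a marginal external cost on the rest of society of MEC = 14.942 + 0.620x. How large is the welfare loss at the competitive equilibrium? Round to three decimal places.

Market equilibrium (private): 18.915 + 1.408x = 183.014 - 0.755x → x_m = 75.8664.
Social marginal cost = private MC + MEC = 33.857 + 2.028x.
Set SMC = demand: 33.857 + 2.028x = 183.014 - 0.755x → x* = 53.5958.
Height of the DWL triangle at x_m is SMC(x_m) − demand(x_m) = MEC(x_m) = 61.9792.
DWL = ½ × 22.2706 × 61.9792 = 690.1570.

DWL = €690.157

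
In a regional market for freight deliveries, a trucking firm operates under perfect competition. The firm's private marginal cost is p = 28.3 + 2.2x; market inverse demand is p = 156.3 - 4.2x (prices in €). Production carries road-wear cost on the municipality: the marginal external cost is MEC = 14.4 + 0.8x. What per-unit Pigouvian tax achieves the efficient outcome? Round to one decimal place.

tax = €27.0 per unit

Social marginal cost = private MC + MEC = 42.7 + 3.0x.
Set SMC = demand: 42.7 + 3.0x = 156.3 - 4.2x → x* = 15.7778.
The Pigouvian tax equals MEC at x*: 14.4 + 0.8×15.7778 = 27.0222.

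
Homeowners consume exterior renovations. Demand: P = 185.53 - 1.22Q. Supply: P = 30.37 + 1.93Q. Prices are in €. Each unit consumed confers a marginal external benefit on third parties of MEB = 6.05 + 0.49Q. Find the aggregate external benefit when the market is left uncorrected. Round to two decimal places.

Market equilibrium (private): 30.37 + 1.93Q = 185.53 - 1.22Q → Q_m = 49.2571.
Total external benefit = ∫₀^{Q_m} (6.05 + 0.49Q) dQ = 6.05×49.2571 + ½×0.49×49.2571² = 892.4396.

€892.44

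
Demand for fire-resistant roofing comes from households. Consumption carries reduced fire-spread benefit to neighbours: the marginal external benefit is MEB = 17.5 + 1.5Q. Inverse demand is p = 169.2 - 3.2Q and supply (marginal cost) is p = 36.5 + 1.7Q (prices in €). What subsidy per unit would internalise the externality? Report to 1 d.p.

subsidy = €83.8 per unit

Social marginal benefit = demand + MEB = 186.7 - 1.7Q.
Set SMB = MC: 186.7 - 1.7Q = 36.5 + 1.7Q → Q* = 44.1765.
The Pigouvian subsidy equals MEB at Q*: 17.5 + 1.5×44.1765 = 83.7648.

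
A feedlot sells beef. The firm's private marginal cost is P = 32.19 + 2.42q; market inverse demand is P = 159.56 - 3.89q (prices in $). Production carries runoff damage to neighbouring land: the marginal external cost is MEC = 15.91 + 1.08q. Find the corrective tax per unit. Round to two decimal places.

Social marginal cost = private MC + MEC = 48.10 + 3.50q.
Set SMC = demand: 48.10 + 3.50q = 159.56 - 3.89q → q* = 15.0825.
The Pigouvian tax equals MEC at q*: 15.91 + 1.08×15.0825 = 32.1991.

tax = $32.20 per unit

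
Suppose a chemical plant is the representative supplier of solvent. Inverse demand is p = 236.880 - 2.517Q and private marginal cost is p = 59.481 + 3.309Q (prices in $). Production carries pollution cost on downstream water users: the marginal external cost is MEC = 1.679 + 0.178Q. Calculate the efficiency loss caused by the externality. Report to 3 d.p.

DWL = $4.197

Market equilibrium (private): 59.481 + 3.309Q = 236.880 - 2.517Q → Q_m = 30.4495.
Social marginal cost = private MC + MEC = 61.160 + 3.487Q.
Set SMC = demand: 61.160 + 3.487Q = 236.880 - 2.517Q → Q* = 29.2672.
Between Q* and Q_m the wedge SMC − demand runs linearly from 0 to MEC(Q_m), so the loss is a triangle.
DWL = ½ × 1.1823 × 7.0990 = 4.1966.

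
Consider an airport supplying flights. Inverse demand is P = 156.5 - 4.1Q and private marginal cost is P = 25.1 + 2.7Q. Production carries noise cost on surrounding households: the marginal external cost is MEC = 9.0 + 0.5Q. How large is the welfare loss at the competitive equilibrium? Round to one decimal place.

Market equilibrium (private): 25.1 + 2.7Q = 156.5 - 4.1Q → Q_m = 19.3235.
Social marginal cost = private MC + MEC = 34.1 + 3.2Q.
Set SMC = demand: 34.1 + 3.2Q = 156.5 - 4.1Q → Q* = 16.7671.
Height of the DWL triangle at Q_m is SMC(Q_m) − demand(Q_m) = MEC(Q_m) = 18.6618.
DWL = ½ × 2.5564 × 18.6618 = 23.8535.

DWL = 23.9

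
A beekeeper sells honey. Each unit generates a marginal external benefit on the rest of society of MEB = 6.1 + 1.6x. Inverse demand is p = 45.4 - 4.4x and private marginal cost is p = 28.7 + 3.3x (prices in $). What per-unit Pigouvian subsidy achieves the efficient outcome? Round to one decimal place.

Social marginal cost = private MC − MEB = 22.6 + 1.7x.
Set SMC = demand: 22.6 + 1.7x = 45.4 - 4.4x → x* = 3.7377.
The Pigouvian subsidy equals MEB at x*: 6.1 + 1.6×3.7377 = 12.0803.

subsidy = $12.1 per unit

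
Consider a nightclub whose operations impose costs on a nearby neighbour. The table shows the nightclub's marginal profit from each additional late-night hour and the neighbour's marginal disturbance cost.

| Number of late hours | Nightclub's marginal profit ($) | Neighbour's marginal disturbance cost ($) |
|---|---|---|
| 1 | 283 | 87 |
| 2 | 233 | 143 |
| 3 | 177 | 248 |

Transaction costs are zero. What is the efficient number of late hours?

Bargaining reaches the level where marginal profit last exceeds marginal disturbance cost.
That holds through level 2 (233 ≥ 143) but not at 3 (177 < 248).

2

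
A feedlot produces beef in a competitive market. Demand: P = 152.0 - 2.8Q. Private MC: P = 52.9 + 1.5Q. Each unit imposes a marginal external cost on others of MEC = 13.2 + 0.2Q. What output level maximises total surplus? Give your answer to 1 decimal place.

Social marginal cost = private MC + MEC = 66.1 + 1.7Q.
Set SMC = demand: 66.1 + 1.7Q = 152.0 - 2.8Q → Q* = 19.0889.

Q* = 19.1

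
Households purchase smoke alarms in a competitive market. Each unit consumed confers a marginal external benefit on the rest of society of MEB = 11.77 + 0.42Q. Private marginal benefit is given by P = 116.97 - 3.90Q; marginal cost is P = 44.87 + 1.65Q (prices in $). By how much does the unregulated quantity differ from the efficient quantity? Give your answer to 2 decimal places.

3.36 units

Market equilibrium (private): 44.87 + 1.65Q = 116.97 - 3.90Q → Q_m = 12.9910.
Social marginal benefit = demand + MEB = 128.74 - 3.48Q.
Set SMB = MC: 128.74 - 3.48Q = 44.87 + 1.65Q → Q* = 16.3489.
Gap = |12.9910 − 16.3489| = 3.3579.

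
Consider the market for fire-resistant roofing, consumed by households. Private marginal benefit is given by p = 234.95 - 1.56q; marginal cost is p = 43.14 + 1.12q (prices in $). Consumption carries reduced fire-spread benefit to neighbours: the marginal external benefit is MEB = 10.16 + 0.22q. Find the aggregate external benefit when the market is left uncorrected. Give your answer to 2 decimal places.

Market equilibrium (private): 43.14 + 1.12q = 234.95 - 1.56q → q_m = 71.5709.
Total external benefit = ∫₀^{q_m} (10.16 + 0.22q) dq = 10.16×71.5709 + ½×0.22×71.5709² = 1290.6237.

$1290.62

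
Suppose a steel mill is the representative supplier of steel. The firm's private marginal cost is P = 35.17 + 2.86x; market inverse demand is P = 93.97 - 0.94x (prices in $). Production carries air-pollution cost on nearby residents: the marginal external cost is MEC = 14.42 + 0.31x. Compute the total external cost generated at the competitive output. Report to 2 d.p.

$260.24

Market equilibrium (private): 35.17 + 2.86x = 93.97 - 0.94x → x_m = 15.4737.
Total external cost = ∫₀^{x_m} (14.42 + 0.31x) dx = 14.42×15.4737 + ½×0.31×15.4737² = 260.2432.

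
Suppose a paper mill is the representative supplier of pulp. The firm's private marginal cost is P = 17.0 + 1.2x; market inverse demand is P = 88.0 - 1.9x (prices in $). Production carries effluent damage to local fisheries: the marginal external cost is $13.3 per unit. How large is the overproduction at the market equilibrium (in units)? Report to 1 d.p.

Market equilibrium (private): 17.0 + 1.2x = 88.0 - 1.9x → x_m = 22.9032.
Social marginal cost = private MC + MEC = 30.3 + 1.2x.
Set SMC = demand: 30.3 + 1.2x = 88.0 - 1.9x → x* = 18.6129.
Gap = |22.9032 − 18.6129| = 4.2903.

4.3 units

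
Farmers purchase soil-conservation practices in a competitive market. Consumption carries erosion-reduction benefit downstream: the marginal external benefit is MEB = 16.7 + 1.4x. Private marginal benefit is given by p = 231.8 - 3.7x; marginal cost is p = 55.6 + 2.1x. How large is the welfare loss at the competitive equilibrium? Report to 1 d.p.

DWL = 398.7

Market equilibrium (private): 55.6 + 2.1x = 231.8 - 3.7x → x_m = 30.3793.
Social marginal benefit = demand + MEB = 248.5 - 2.3x.
Set SMB = MC: 248.5 - 2.3x = 55.6 + 2.1x → x* = 43.8409.
The welfare-loss triangle has base |x_m − x*| and height MEB(x_m) (the vertical gap between SMB and MC is zero at x* and MEB at x_m).
DWL = ½ × 13.4616 × 59.2310 = 398.6720.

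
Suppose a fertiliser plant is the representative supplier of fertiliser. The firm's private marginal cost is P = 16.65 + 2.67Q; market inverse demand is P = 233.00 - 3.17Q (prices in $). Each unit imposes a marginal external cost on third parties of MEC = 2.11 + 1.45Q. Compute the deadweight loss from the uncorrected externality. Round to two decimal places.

Market equilibrium (private): 16.65 + 2.67Q = 233.00 - 3.17Q → Q_m = 37.0462.
Social marginal cost = private MC + MEC = 18.76 + 4.12Q.
Set SMC = demand: 18.76 + 4.12Q = 233.00 - 3.17Q → Q* = 29.3882.
Height of the DWL triangle at Q_m is SMC(Q_m) − demand(Q_m) = MEC(Q_m) = 55.8270.
DWL = ½ × 7.6580 × 55.8270 = 213.7616.

DWL = $213.76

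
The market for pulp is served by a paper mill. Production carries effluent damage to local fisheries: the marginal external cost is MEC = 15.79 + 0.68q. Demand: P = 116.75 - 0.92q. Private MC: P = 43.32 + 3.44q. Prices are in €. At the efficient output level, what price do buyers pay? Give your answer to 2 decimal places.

P = €106.23

Social marginal cost = private MC + MEC = 59.11 + 4.12q.
Set SMC = demand: 59.11 + 4.12q = 116.75 - 0.92q → q* = 11.4365.
Consumer price on the demand curve at q*: 116.75 − 0.92×11.4365 = 106.2284.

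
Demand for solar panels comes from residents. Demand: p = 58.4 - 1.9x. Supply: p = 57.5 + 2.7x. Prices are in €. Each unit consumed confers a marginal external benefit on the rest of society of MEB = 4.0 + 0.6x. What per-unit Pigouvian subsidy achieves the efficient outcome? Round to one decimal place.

Social marginal benefit = demand + MEB = 62.4 - 1.3x.
Set SMB = MC: 62.4 - 1.3x = 57.5 + 2.7x → x* = 1.2250.
The Pigouvian subsidy equals MEB at x*: 4.0 + 0.6×1.2250 = 4.7350.

subsidy = €4.7 per unit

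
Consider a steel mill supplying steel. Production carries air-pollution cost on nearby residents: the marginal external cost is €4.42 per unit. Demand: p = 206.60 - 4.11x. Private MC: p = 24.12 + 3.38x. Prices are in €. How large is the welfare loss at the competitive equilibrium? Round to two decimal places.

DWL = €1.30

Market equilibrium (private): 24.12 + 3.38x = 206.60 - 4.11x → x_m = 24.3632.
Social marginal cost = private MC + MEC = 28.54 + 3.38x.
Set SMC = demand: 28.54 + 3.38x = 206.60 - 4.11x → x* = 23.7730.
Height of the DWL triangle at x_m is SMC(x_m) − demand(x_m) = MEC(x_m) = 4.4200.
DWL = ½ × 0.5902 × 4.4200 = 1.3043.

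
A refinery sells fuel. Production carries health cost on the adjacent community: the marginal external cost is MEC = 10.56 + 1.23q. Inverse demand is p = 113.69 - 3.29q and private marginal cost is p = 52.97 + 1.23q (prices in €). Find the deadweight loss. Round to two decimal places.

Market equilibrium (private): 52.97 + 1.23q = 113.69 - 3.29q → q_m = 13.4336.
Social marginal cost = private MC + MEC = 63.53 + 2.46q.
Set SMC = demand: 63.53 + 2.46q = 113.69 - 3.29q → q* = 8.7235.
The loss is the area between SMC and demand from q* to q_m; with linear curves that's a triangle of height MEC(q_m).
DWL = ½ × 4.7101 × 27.0834 = 63.7828.

DWL = €63.78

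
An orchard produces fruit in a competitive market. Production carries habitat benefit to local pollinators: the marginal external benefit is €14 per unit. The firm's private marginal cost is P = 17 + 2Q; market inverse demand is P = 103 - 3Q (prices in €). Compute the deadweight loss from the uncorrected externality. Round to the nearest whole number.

Market equilibrium (private): 17 + 2Q = 103 - 3Q → Q_m = 17.2000.
Social marginal cost = private MC − MEB = 3 + 2Q.
Set SMC = demand: 3 + 2Q = 103 - 3Q → Q* = 20.0000.
The welfare-loss triangle has base |Q_m − Q*| and height MEB(Q_m) (the vertical gap between SMC and demand is zero at Q* and MEB at Q_m).
DWL = ½ × 2.8000 × 14.0000 = 19.6000.

DWL = €20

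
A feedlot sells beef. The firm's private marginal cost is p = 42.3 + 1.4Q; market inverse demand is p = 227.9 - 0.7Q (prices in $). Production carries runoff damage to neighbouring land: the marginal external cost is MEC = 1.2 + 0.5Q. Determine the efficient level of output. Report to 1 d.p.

Social marginal cost = private MC + MEC = 43.5 + 1.9Q.
Set SMC = demand: 43.5 + 1.9Q = 227.9 - 0.7Q → Q* = 70.9231.

Q* = 70.9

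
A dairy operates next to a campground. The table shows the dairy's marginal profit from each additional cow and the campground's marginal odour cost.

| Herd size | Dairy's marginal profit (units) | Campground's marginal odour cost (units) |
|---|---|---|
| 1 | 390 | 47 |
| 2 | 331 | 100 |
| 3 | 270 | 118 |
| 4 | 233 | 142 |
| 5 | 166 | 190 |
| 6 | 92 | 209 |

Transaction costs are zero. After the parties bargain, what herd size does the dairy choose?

4

Bargaining reaches the level where marginal profit last exceeds marginal odour cost.
That holds through level 4 (233 ≥ 142) but not at 5 (166 < 190).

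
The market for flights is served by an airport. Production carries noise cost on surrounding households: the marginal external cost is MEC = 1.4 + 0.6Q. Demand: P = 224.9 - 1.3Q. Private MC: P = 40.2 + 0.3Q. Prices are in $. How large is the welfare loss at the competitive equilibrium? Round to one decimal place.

Market equilibrium (private): 40.2 + 0.3Q = 224.9 - 1.3Q → Q_m = 115.4375.
Social marginal cost = private MC + MEC = 41.6 + 0.9Q.
Set SMC = demand: 41.6 + 0.9Q = 224.9 - 1.3Q → Q* = 83.3182.
The loss is the area between SMC and demand from Q* to Q_m; with linear curves that's a triangle of height MEC(Q_m).
DWL = ½ × 32.1193 × 70.6625 = 1134.8150.

DWL = $1134.8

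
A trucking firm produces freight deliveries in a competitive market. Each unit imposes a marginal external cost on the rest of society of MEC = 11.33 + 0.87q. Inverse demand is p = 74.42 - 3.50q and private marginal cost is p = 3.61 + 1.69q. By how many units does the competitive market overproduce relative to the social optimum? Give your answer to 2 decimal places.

3.83 units

Market equilibrium (private): 3.61 + 1.69q = 74.42 - 3.50q → q_m = 13.6435.
Social marginal cost = private MC + MEC = 14.94 + 2.56q.
Set SMC = demand: 14.94 + 2.56q = 74.42 - 3.50q → q* = 9.8152.
Gap = |13.6435 − 9.8152| = 3.8283.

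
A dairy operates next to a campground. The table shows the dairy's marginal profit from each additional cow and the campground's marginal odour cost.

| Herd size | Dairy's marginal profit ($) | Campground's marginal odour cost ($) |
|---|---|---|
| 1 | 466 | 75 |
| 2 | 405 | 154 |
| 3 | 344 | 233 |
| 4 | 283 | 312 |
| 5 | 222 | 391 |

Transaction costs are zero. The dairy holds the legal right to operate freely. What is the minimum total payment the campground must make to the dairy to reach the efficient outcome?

Left alone the dairy would choose level 5 (marginal profit stays positive).
Efficient level: k* = 3 (marginal profit ≥ marginal odour cost through 3).
The campground must at least cover the dairy's forgone profit from cutting 5→3: 283 + 222 = 505.

$505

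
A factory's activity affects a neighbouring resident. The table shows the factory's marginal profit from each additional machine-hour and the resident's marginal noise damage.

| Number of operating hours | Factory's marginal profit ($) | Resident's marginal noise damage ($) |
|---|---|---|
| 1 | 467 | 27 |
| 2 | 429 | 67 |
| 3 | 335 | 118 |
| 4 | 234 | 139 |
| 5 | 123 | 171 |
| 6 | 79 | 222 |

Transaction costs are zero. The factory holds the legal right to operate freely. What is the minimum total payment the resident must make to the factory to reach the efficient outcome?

Left alone the factory would choose level 6 (marginal profit stays positive).
Efficient level: k* = 4 (marginal profit ≥ marginal noise damage through 4).
The resident must at least cover the factory's forgone profit from cutting 6→4: 123 + 79 = 202.

$202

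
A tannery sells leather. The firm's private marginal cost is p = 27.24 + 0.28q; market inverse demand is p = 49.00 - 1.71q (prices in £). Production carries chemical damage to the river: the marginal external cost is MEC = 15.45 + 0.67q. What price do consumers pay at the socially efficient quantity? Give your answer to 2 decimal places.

Social marginal cost = private MC + MEC = 42.69 + 0.95q.
Set SMC = demand: 42.69 + 0.95q = 49.00 - 1.71q → q* = 2.3722.
Consumer price on the demand curve at q*: 49.00 − 1.71×2.3722 = 44.9435.

P = £44.94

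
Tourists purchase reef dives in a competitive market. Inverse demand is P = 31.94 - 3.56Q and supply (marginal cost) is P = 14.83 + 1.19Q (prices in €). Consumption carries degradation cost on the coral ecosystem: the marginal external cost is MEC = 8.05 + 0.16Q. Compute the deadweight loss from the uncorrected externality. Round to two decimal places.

Market equilibrium (private): 14.83 + 1.19Q = 31.94 - 3.56Q → Q_m = 3.6021.
Social marginal benefit = demand − MEC = 23.89 - 3.72Q.
Set SMB = MC: 23.89 - 3.72Q = 14.83 + 1.19Q → Q* = 1.8452.
The welfare-loss triangle has base |Q_m − Q*| and height MEC(Q_m) (the vertical gap between SMB and MC is zero at Q* and MEC at Q_m).
DWL = ½ × 1.7569 × 8.6263 = 7.5778.

DWL = €7.58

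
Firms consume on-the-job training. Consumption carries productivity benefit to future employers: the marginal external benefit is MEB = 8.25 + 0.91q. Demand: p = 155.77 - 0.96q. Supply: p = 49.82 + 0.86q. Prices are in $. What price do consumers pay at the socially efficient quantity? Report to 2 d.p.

Social marginal benefit = demand + MEB = 164.02 - 0.05q.
Set SMB = MC: 164.02 - 0.05q = 49.82 + 0.86q → q* = 125.4945.
Consumer price on the demand curve at q*: 155.77 − 0.96×125.4945 = 35.2953.

P = $35.30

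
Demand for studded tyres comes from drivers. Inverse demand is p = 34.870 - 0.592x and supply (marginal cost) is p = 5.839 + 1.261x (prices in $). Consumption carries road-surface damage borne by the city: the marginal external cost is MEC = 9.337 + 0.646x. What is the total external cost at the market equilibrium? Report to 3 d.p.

Market equilibrium (private): 5.839 + 1.261x = 34.870 - 0.592x → x_m = 15.6670.
Total external cost = ∫₀^{x_m} (9.337 + 0.646x) dx = 9.337×15.6670 + ½×0.646×15.6670² = 225.5647.

$225.565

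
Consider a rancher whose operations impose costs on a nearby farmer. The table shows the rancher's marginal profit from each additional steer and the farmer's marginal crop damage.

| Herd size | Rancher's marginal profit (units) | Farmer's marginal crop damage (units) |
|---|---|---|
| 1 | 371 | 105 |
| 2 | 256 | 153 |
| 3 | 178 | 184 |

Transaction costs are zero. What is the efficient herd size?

Bargaining reaches the level where marginal profit last exceeds marginal crop damage.
That holds through level 2 (256 ≥ 153) but not at 3 (178 < 184).

2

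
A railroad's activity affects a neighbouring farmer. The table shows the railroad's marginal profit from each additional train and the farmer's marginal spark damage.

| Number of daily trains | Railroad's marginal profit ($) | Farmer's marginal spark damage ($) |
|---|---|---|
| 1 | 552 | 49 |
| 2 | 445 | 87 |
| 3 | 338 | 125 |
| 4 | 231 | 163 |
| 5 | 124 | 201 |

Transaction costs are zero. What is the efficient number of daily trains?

4

Bargaining reaches the level where marginal profit last exceeds marginal spark damage.
That holds through level 4 (231 ≥ 163) but not at 5 (124 < 201).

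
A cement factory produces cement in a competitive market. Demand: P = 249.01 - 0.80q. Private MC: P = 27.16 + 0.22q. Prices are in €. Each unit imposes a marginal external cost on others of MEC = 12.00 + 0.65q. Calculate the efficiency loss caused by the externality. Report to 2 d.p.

DWL = €7043.08

Market equilibrium (private): 27.16 + 0.22q = 249.01 - 0.80q → q_m = 217.5000.
Social marginal cost = private MC + MEC = 39.16 + 0.87q.
Set SMC = demand: 39.16 + 0.87q = 249.01 - 0.80q → q* = 125.6587.
Between q* and q_m the wedge SMC − demand runs linearly from 0 to MEC(q_m), so the loss is a triangle.
DWL = ½ × 91.8413 × 153.3750 = 7043.0797.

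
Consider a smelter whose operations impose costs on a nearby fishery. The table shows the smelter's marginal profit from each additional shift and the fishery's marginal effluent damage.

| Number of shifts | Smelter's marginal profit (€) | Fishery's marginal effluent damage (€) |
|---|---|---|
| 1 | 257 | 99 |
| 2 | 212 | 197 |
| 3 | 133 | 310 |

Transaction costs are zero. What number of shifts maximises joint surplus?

2

Bargaining reaches the level where marginal profit last exceeds marginal effluent damage.
That holds through level 2 (212 ≥ 197) but not at 3 (133 < 310).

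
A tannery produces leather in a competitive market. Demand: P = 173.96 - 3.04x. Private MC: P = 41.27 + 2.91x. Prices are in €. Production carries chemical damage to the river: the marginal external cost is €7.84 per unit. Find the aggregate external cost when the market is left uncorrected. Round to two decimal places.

Market equilibrium (private): 41.27 + 2.91x = 173.96 - 3.04x → x_m = 22.3008.
Total external cost = MEC × x_m = 7.84 × 22.3008 = 174.8383.

€174.84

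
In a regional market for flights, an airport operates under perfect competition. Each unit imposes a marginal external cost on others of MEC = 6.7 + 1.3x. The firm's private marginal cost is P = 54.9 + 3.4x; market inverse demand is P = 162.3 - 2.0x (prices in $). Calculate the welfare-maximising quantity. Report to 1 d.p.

x* = 15.0

Social marginal cost = private MC + MEC = 61.6 + 4.7x.
Set SMC = demand: 61.6 + 4.7x = 162.3 - 2.0x → x* = 15.0299.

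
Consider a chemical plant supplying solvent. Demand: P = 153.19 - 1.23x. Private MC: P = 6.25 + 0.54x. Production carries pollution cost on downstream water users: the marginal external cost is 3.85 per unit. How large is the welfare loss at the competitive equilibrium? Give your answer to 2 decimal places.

Market equilibrium (private): 6.25 + 0.54x = 153.19 - 1.23x → x_m = 83.0169.
Social marginal cost = private MC + MEC = 10.10 + 0.54x.
Set SMC = demand: 10.10 + 0.54x = 153.19 - 1.23x → x* = 80.8418.
The welfare-loss triangle has base |x_m − x*| and height MEC(x_m) (the vertical gap between SMC and demand is zero at x* and MEC at x_m).
DWL = ½ × 2.1751 × 3.8500 = 4.1871.

DWL = 4.19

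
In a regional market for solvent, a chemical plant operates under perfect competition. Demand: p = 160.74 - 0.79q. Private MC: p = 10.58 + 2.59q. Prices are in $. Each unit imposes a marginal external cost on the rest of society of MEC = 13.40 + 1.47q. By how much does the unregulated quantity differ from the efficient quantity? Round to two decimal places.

16.23 units

Market equilibrium (private): 10.58 + 2.59q = 160.74 - 0.79q → q_m = 44.4260.
Social marginal cost = private MC + MEC = 23.98 + 4.06q.
Set SMC = demand: 23.98 + 4.06q = 160.74 - 0.79q → q* = 28.1979.
Gap = |44.4260 − 28.1979| = 16.2281.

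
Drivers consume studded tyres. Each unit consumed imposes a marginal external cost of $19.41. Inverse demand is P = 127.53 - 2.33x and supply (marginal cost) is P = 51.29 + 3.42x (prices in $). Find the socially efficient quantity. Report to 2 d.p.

Social marginal benefit = demand − MEC = 108.12 - 2.33x.
Set SMB = MC: 108.12 - 2.33x = 51.29 + 3.42x → x* = 9.8835.

x* = 9.88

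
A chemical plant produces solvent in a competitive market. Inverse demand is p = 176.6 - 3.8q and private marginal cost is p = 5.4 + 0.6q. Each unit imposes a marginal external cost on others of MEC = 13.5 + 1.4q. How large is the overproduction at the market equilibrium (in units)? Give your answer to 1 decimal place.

11.7 units

Market equilibrium (private): 5.4 + 0.6q = 176.6 - 3.8q → q_m = 38.9091.
Social marginal cost = private MC + MEC = 18.9 + 2.0q.
Set SMC = demand: 18.9 + 2.0q = 176.6 - 3.8q → q* = 27.1897.
Gap = |38.9091 − 27.1897| = 11.7194.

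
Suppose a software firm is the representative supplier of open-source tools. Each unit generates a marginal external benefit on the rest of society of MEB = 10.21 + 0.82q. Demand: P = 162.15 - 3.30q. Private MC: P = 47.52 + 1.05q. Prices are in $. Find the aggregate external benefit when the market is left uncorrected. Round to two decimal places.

Market equilibrium (private): 47.52 + 1.05q = 162.15 - 3.30q → q_m = 26.3517.
Total external benefit = ∫₀^{q_m} (10.21 + 0.82q) dq = 10.21×26.3517 + ½×0.82×26.3517² = 553.7598.

$553.76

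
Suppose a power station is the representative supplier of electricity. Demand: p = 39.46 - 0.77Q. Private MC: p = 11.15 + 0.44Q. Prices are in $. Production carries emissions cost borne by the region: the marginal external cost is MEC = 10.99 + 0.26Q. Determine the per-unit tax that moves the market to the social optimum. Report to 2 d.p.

tax = $14.05 per unit

Social marginal cost = private MC + MEC = 22.14 + 0.70Q.
Set SMC = demand: 22.14 + 0.70Q = 39.46 - 0.77Q → Q* = 11.7823.
The Pigouvian tax equals MEC at Q*: 10.99 + 0.26×11.7823 = 14.0534.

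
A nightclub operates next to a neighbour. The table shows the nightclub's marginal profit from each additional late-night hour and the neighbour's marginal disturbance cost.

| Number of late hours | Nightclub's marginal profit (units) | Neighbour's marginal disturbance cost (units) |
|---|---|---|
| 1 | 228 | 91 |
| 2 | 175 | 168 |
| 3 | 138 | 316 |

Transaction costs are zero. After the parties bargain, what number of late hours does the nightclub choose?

Bargaining reaches the level where marginal profit last exceeds marginal disturbance cost.
That holds through level 2 (175 ≥ 168) but not at 3 (138 < 316).

2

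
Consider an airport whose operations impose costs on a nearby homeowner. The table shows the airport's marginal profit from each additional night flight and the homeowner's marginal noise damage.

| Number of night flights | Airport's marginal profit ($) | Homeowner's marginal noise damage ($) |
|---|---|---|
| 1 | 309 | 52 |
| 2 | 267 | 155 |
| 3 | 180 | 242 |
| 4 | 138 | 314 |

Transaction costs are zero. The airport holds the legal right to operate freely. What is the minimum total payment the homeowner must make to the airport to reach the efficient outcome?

$318

Left alone the airport would choose level 4 (marginal profit stays positive).
Efficient level: k* = 2 (marginal profit ≥ marginal noise damage through 2).
The homeowner must at least cover the airport's forgone profit from cutting 4→2: 180 + 138 = 318.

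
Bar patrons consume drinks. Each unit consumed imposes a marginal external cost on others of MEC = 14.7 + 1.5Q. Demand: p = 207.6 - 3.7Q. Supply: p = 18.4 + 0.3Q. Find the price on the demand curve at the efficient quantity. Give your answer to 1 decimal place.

Social marginal benefit = demand − MEC = 192.9 - 5.2Q.
Set SMB = MC: 192.9 - 5.2Q = 18.4 + 0.3Q → Q* = 31.7273.
Consumer price on the demand curve at Q*: 207.6 − 3.7×31.7273 = 90.2090.

P = 90.2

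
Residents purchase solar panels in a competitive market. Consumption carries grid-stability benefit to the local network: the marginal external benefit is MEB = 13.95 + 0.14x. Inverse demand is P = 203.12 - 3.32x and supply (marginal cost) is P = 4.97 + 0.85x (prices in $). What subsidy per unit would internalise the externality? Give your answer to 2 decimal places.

subsidy = $21.32 per unit

Social marginal benefit = demand + MEB = 217.07 - 3.18x.
Set SMB = MC: 217.07 - 3.18x = 4.97 + 0.85x → x* = 52.6303.
The Pigouvian subsidy equals MEB at x*: 13.95 + 0.14×52.6303 = 21.3182.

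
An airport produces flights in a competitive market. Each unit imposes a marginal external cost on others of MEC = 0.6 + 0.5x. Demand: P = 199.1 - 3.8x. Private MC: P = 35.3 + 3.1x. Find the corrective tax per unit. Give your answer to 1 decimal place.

Social marginal cost = private MC + MEC = 35.9 + 3.6x.
Set SMC = demand: 35.9 + 3.6x = 199.1 - 3.8x → x* = 22.0541.
The Pigouvian tax equals MEC at x*: 0.6 + 0.5×22.0541 = 11.6271.

tax = 11.6 per unit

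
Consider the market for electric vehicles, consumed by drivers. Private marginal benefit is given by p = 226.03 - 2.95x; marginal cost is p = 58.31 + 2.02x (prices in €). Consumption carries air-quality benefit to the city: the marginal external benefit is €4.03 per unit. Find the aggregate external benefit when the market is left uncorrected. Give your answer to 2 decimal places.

€136.00

Market equilibrium (private): 58.31 + 2.02x = 226.03 - 2.95x → x_m = 33.7465.
Total external benefit = MEB × x_m = 4.03 × 33.7465 = 135.9984.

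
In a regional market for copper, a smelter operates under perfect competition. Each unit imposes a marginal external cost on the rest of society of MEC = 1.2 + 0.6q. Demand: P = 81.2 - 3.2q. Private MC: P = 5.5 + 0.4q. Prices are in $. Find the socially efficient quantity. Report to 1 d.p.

q* = 17.7

Social marginal cost = private MC + MEC = 6.7 + q.
Set SMC = demand: 6.7 + q = 81.2 - 3.2q → q* = 17.7381.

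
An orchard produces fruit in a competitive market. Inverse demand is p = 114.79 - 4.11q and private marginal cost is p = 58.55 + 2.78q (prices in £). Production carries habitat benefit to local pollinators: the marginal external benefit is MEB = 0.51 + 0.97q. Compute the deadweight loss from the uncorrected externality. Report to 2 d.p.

DWL = £6.00

Market equilibrium (private): 58.55 + 2.78q = 114.79 - 4.11q → q_m = 8.1626.
Social marginal cost = private MC − MEB = 58.04 + 1.81q.
Set SMC = demand: 58.04 + 1.81q = 114.79 - 4.11q → q* = 9.5861.
The loss is the area between SMC and demand from q* to q_m; with linear curves that's a triangle of height MEB(q_m).
DWL = ½ × 1.4235 × 8.4277 = 5.9984.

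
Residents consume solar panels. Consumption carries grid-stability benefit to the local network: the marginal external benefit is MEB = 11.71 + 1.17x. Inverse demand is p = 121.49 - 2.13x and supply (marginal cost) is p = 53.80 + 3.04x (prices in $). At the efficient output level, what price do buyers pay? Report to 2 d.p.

P = $79.21

Social marginal benefit = demand + MEB = 133.20 - 0.96x.
Set SMB = MC: 133.20 - 0.96x = 53.80 + 3.04x → x* = 19.8500.
Consumer price on the demand curve at x*: 121.49 − 2.13×19.8500 = 79.2095.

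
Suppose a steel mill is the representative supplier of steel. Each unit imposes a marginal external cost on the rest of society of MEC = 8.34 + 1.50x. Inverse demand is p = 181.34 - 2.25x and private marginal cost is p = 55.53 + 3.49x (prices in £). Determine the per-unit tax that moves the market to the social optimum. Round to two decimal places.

tax = £32.68 per unit

Social marginal cost = private MC + MEC = 63.87 + 4.99x.
Set SMC = demand: 63.87 + 4.99x = 181.34 - 2.25x → x* = 16.2251.
The Pigouvian tax equals MEC at x*: 8.34 + 1.50×16.2251 = 32.6777.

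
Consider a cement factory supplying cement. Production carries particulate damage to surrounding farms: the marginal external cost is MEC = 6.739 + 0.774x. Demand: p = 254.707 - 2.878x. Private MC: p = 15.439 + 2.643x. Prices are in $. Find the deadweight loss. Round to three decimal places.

Market equilibrium (private): 15.439 + 2.643x = 254.707 - 2.878x → x_m = 43.3378.
Social marginal cost = private MC + MEC = 22.178 + 3.417x.
Set SMC = demand: 22.178 + 3.417x = 254.707 - 2.878x → x* = 36.9387.
The loss is the area between SMC and demand from x* to x_m; with linear curves that's a triangle of height MEC(x_m).
DWL = ½ × 6.3991 × 40.2825 = 128.8859.

DWL = $128.886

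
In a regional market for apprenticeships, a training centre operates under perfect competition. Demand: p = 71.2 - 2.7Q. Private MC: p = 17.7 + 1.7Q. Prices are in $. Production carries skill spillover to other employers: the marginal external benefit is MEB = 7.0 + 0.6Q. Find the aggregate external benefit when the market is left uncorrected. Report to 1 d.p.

$129.5

Market equilibrium (private): 17.7 + 1.7Q = 71.2 - 2.7Q → Q_m = 12.1591.
Total external benefit = ∫₀^{Q_m} (7.0 + 0.6Q) dQ = 7.0×12.1591 + ½×0.6×12.1591² = 129.4668.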